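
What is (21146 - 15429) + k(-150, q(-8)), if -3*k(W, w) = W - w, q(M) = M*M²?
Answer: 16789/3 ≈ 5596.3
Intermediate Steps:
q(M) = M³
k(W, w) = -W/3 + w/3 (k(W, w) = -(W - w)/3 = -W/3 + w/3)
(21146 - 15429) + k(-150, q(-8)) = (21146 - 15429) + (-⅓*(-150) + (⅓)*(-8)³) = 5717 + (50 + (⅓)*(-512)) = 5717 + (50 - 512/3) = 5717 - 362/3 = 16789/3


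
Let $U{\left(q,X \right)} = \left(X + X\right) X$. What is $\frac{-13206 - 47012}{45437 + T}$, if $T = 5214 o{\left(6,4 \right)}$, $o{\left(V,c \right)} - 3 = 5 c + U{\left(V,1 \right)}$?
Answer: $- \frac{60218}{175787} \approx -0.34256$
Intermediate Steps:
$U{\left(q,X \right)} = 2 X^{2}$ ($U{\left(q,X \right)} = 2 X X = 2 X^{2}$)
$o{\left(V,c \right)} = 5 + 5 c$ ($o{\left(V,c \right)} = 3 + \left(5 c + 2 \cdot 1^{2}\right) = 3 + \left(5 c + 2 \cdot 1\right) = 3 + \left(5 c + 2\right) = 3 + \left(2 + 5 c\right) = 5 + 5 c$)
$T = 130350$ ($T = 5214 \left(5 + 5 \cdot 4\right) = 5214 \left(5 + 20\right) = 5214 \cdot 25 = 130350$)
$\frac{-13206 - 47012}{45437 + T} = \frac{-13206 - 47012}{45437 + 130350} = - \frac{60218}{175787}$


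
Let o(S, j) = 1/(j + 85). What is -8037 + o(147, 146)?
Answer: -1856546/231 ≈ -8037.0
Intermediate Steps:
o(S, j) = 1/(85 + j)
-8037 + o(147, 146) = -8037 + 1/(85 + 146) = -8037 + 1/231 = -1856546/231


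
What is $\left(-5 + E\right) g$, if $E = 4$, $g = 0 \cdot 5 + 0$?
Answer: $0$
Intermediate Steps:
$g = 0$ ($g = 0 + 0 = 0$)
$\left(-5 + E\right) g = \left(-5 + 4\right) 0 = \left(-1\right) 0 = 0$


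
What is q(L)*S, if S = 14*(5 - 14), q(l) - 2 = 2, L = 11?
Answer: -504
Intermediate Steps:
q(l) = 4 (q(l) = 2 + 2 = 4)
S = -126 (S = 14*(-9) = -126)
q(L)*S = 4*(-126) = -504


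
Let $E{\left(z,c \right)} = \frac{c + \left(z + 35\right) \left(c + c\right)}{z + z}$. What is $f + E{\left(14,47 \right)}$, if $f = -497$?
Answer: $- \frac{9263}{28} \approx -330.82$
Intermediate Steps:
$E{\left(z,c \right)} = \frac{c + 2 c \left(35 + z\right)}{2 z}$ ($E{\left(z,c \right)} = \frac{c + \left(35 + z\right) 2 c}{2 z} = \left(c + 2 c \left(35 + z\right)\right) \frac{1}{2 z} = \frac{c + 2 c \left(35 + z\right)}{2 z}$)
$f + E{\left(14,47 \right)} = -497 + \left(47 + \frac{71}{2} \cdot 47 \cdot \frac{1}{14}\right) = -497 + \left(47 + \frac{3337}{28}\right) = -497 + \frac{4653}{28} = - \frac{9263}{28}$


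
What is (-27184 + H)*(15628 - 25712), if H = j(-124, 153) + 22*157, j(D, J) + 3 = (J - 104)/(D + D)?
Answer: 14838184993/62 ≈ 2.3933e+8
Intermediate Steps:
j(D, J) = -3 + (-104 + J)/(2*D) (j(D, J) = -3 + (J - 104)/(D + D) = -3 + (-104 + J)/((2*D)) = -3 + (-104 + J)*(1/(2*D)) = -3 + (-104 + J)/(2*D))
H = 855799/248 (H = (½)*(-104 + 153 - 6*(-124))/(-124) + 22*157 = (½)*(-1/124)*(-104 + 153 + 744) + 3454 = (½)*(-1/124)*793 + 3454 = -793/248 + 3454 = 855799/248 ≈ 3450.8)
(-27184 + H)*(15628 - 25712) = (-27184 + 855799/248)*(15628 - 25712) = -5885833/248*(-10084) = 14838184993/62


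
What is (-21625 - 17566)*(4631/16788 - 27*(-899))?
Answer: -15970322898205/16788 ≈ -9.5129e+8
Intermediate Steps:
(-21625 - 17566)*(4631/16788 - 27*(-899)) = -39191*(4631*(1/16788) + 24273) = -39191*(4631/16788 + 24273) = -39191*407499755/16788 = -15970322898205/16788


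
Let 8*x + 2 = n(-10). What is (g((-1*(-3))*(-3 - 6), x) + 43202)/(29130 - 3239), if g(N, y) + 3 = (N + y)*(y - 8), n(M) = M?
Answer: 173879/103564 ≈ 1.6790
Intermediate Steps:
x = -3/2 (x = -1/4 + (1/8)*(-10) = -1/4 - 5/4 = -3/2 ≈ -1.5000)
g(N, y) = -3 + (-8 + y)*(N + y) (g(N, y) = -3 + (N + y)*(y - 8) = -3 + (N + y)*(-8 + y) = -3 + (-8 + y)*(N + y))
(g((-1*(-3))*(-3 - 6), x) + 43202)/(29130 - 3239) = ((-3 + (-3/2)**2 - 8*(-1*(-3))*(-3 - 6) - 8*(-3/2) + ((-1*(-3))*(-3 - 6))*(-3/2)) + 43202)/(29130 - 3239) = ((-3 + 9/4 - 24*(-9) + 12 + (3*(-9))*(-3/2)) + 43202)/25891 = ((-3 + 9/4 - 8*(-27) + 12 - 27*(-3/2)) + 43202)*(1/25891) = ((-3 + 9/4 + 216 + 12 + 81/2) + 43202)*(1/25891) = (1071/4 + 43202)*(1/25891) = (173879/4)*(1/25891) = 173879/103564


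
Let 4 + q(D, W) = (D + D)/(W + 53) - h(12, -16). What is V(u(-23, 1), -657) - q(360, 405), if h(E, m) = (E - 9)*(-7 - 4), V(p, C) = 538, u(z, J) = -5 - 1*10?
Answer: 116201/229 ≈ 507.43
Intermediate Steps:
u(z, J) = -15 (u(z, J) = -5 - 10 = -15)
h(E, m) = 99 - 11*E (h(E, m) = (-9 + E)*(-11) = 99 - 11*E)
q(D, W) = 29 + 2*D/(53 + W) (q(D, W) = -4 + ((D + D)/(W + 53) - (99 - 11*12)) = -4 + ((2*D)/(53 + W) - (99 - 132)) = -4 + (2*D/(53 + W) - 1*(-33)) = -4 + (2*D/(53 + W) + 33) = -4 + (33 + 2*D/(53 + W)) = 29 + 2*D/(53 + W))
V(u(-23, 1), -657) - q(360, 405) = 538 - (1537 + 2*360 + 29*405)/(53 + 405) = 538 - (1537 + 720 + 11745)/458 = 538 - 14002/458 = 538 - 1*7001/229 = 538 - 7001/229 = 116201/229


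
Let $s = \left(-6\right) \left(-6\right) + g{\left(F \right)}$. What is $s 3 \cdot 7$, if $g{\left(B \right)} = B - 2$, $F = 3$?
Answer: $777$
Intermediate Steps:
$g{\left(B \right)} = -2 + B$
$s = 37$ ($s = \left(-6\right) \left(-6\right) + \left(-2 + 3\right) = 36 + 1 = 37$)
$s 3 \cdot 7 = 37 \cdot 3 \cdot 7 = 37 \cdot 21 = 777$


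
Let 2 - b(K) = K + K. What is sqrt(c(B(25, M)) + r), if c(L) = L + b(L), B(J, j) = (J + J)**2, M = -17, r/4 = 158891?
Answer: sqrt(633066) ≈ 795.65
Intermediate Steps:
r = 635564 (r = 4*158891 = 635564)
b(K) = 2 - 2*K (b(K) = 2 - (K + K) = 2 - 2*K)
B(J, j) = 4*J**2 (B(J, j) = (2*J)**2 = 4*J**2)
c(L) = 2 - L (c(L) = L + (2 - 2*L) = 2 - L)
sqrt(c(B(25, M)) + r) = sqrt((2 - 4*25**2) + 635564) = sqrt((2 - 4*625) + 635564) = sqrt((2 - 1*2500) + 635564) = sqrt((2 - 2500) + 635564) = sqrt(-2498 + 635564) = sqrt(633066)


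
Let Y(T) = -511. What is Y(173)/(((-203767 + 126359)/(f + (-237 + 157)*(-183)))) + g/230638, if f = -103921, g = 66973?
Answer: -5258559448537/8926613152 ≈ -589.09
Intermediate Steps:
Y(173)/(((-203767 + 126359)/(f + (-237 + 157)*(-183)))) + g/230638 = -511*(-103921 + (-237 + 157)*(-183))/(-203767 + 126359) + 66973/230638 = -511/((-77408/(-103921 - 80*(-183)))) + 66973*(1/230638) = -511/((-77408/(-103921 + 14640))) + 66973/230638 = -511/((-77408/(-89281))) + 66973/230638 = -511/((-77408*(-1/89281))) + 66973/230638 = -511/77408/89281 + 66973/230638 = -511*89281/77408 + 66973/230638 = -45622591/77408 + 66973/230638 = -5258559448537/8926613152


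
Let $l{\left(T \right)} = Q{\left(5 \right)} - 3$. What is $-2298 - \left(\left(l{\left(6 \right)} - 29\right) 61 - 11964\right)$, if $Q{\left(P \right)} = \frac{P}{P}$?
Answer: $11557$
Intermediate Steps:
$Q{\left(P \right)} = 1$
$l{\left(T \right)} = -2$ ($l{\left(T \right)} = 1 - 3 = -2$)
$-2298 - \left(\left(l{\left(6 \right)} - 29\right) 61 - 11964\right) = -2298 - \left(\left(-2 - 29\right) 61 - 11964\right) = -2298 - \left(\left(-31\right) 61 - 11964\right) = -2298 - \left(-1891 - 11964\right) = -2298 - -13855 = -2298 + 13855 = 11557$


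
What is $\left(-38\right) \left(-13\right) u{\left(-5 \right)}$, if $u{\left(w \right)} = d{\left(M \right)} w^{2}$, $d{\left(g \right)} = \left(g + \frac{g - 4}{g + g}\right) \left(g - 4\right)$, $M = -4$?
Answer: $296400$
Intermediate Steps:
$d{\left(g \right)} = \left(-4 + g\right) \left(g + \frac{-4 + g}{2 g}\right)$ ($d{\left(g \right)} = \left(g + \frac{-4 + g}{2 g}\right) \left(-4 + g\right) = \left(-4 + g\right) \left(g + \frac{-4 + g}{2 g}\right)$)
$u{\left(w \right)} = 24 w^{2}$ ($u{\left(w \right)} = \left(-4 + \left(-4\right)^{2} + \frac{8}{-4} - -14\right) w^{2} = \left(-4 + 16 + 8 \left(- \frac{1}{4}\right) + 14\right) w^{2} = \left(-4 + 16 - 2 + 14\right) w^{2} = 24 w^{2}$)
$\left(-38\right) \left(-13\right) u{\left(-5 \right)} = \left(-38\right) \left(-13\right) 24 \left(-5\right)^{2} = 494 \cdot 24 \cdot 25 = 494 \cdot 600 = 296400$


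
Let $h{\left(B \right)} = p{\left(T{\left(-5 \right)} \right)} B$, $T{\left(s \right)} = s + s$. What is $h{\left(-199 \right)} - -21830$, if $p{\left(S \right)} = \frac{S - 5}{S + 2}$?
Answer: $\frac{171655}{8} \approx 21457.0$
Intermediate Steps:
$T{\left(s \right)} = 2 s$
$p{\left(S \right)} = \frac{-5 + S}{2 + S}$
$h{\left(B \right)} = \frac{15 B}{8}$ ($h{\left(B \right)} = \frac{-5 + 2 \left(-5\right)}{2 + 2 \left(-5\right)} B = \frac{-5 - 10}{2 - 10} B = \frac{1}{-8} \left(-15\right) B = \left(- \frac{1}{8}\right) \left(-15\right) B = \frac{15 B}{8}$)
$h{\left(-199 \right)} - -21830 = \frac{15}{8} \left(-199\right) - -21830 = - \frac{2985}{8} + 21830 = \frac{171655}{8}$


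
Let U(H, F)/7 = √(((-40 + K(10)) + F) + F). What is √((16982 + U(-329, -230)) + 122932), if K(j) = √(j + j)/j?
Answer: √(3497850 + 35*I*√5*√(2500 - √5))/5 ≈ 374.05 + 0.20914*I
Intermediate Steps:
K(j) = √2/√j (K(j) = √(2*j)/j = (√2*√j)/j = √2/√j)
U(H, F) = 7*√(-40 + 2*F + √5/5) (U(H, F) = 7*√(((-40 + √2/√10) + F) + F) = 7*√(((-40 + √2*(√10/10)) + F) + F) = 7*√(((-40 + √5/5) + F) + F) = 7*√((-40 + F + √5/5) + F) = 7*√(-40 + 2*F + √5/5))
√((16982 + U(-329, -230)) + 122932) = √((16982 + 7*√(-1000 + 5*√5 + 50*(-230))/5) + 122932) = √((16982 + 7*√(-1000 + 5*√5 - 11500)/5) + 122932) = √((16982 + 7*√(-12500 + 5*√5)/5) + 122932) = √(139914 + 7*√(-12500 + 5*√5)/5)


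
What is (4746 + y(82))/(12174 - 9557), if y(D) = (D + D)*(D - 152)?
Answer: -6734/2617 ≈ -2.5732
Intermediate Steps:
y(D) = 2*D*(-152 + D) (y(D) = (2*D)*(-152 + D) = 2*D*(-152 + D))
(4746 + y(82))/(12174 - 9557) = (4746 + 2*82*(-152 + 82))/(12174 - 9557) = (4746 + 2*82*(-70))/2617 = (4746 - 11480)*(1/2617) = -6734*1/2617 = -6734/2617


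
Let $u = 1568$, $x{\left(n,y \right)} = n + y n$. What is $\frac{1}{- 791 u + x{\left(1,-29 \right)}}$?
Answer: $- \frac{1}{1240316} \approx -8.0625 \cdot 10^{-7}$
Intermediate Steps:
$x{\left(n,y \right)} = n + n y$
$\frac{1}{- 791 u + x{\left(1,-29 \right)}} = \frac{1}{\left(-791\right) 1568 + 1 \left(1 - 29\right)} = \frac{1}{-1240288 + 1 \left(-28\right)} = \frac{1}{-1240288 - 28} = \frac{1}{-1240316} = - \frac{1}{1240316}$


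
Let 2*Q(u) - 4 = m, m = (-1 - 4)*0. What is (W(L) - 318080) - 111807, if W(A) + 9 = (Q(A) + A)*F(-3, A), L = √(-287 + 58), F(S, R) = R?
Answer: -430125 + 2*I*√229 ≈ -4.3013e+5 + 30.266*I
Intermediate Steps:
m = 0 (m = -5*0 = 0)
Q(u) = 2 (Q(u) = 2 + (½)*0 = 2 + 0 = 2)
L = I*√229 (L = √(-229) = I*√229 ≈ 15.133*I)
W(A) = -9 + A*(2 + A) (W(A) = -9 + (2 + A)*A = -9 + A*(2 + A))
(W(L) - 318080) - 111807 = ((-9 + (I*√229)² + 2*(I*√229)) - 318080) - 111807 = ((-9 - 229 + 2*I*√229) - 318080) - 111807 = ((-238 + 2*I*√229) - 318080) - 111807 = (-318318 + 2*I*√229) - 111807 = -430125 + 2*I*√229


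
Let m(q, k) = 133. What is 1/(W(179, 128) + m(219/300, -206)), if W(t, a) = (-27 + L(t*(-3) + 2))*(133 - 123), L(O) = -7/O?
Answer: -107/14645 ≈ -0.0073062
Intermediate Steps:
W(t, a) = -270 - 70/(2 - 3*t) (W(t, a) = (-27 - 7/(t*(-3) + 2))*(133 - 123) = (-27 - 7/(-3*t + 2))*10 = (-27 - 7/(2 - 3*t))*10 = -270 - 70/(2 - 3*t))
1/(W(179, 128) + m(219/300, -206)) = 1/(10*(61 - 81*179)/(-2 + 3*179) + 133) = 1/(10*(61 - 14499)/(-2 + 537) + 133) = 1/(10*(-14438)/535 + 133) = 1/(10*(1/535)*(-14438) + 133) = 1/(-28876/107 + 133) = 1/(-14645/107) = -107/14645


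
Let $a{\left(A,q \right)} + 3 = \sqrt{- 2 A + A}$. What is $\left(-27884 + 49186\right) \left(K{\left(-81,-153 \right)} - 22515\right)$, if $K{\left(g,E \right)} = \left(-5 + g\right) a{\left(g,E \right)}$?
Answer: $-490606362$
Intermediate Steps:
$a{\left(A,q \right)} = -3 + \sqrt{- A}$ ($a{\left(A,q \right)} = -3 + \sqrt{- 2 A + A} = -3 + \sqrt{- A}$)
$K{\left(g,E \right)} = \left(-5 + g\right) \left(-3 + \sqrt{- g}\right)$
$\left(-27884 + 49186\right) \left(K{\left(-81,-153 \right)} - 22515\right) = \left(-27884 + 49186\right) \left(\left(-5 - 81\right) \left(-3 + \sqrt{\left(-1\right) \left(-81\right)}\right) - 22515\right) = 21302 \left(- 86 \left(-3 + \sqrt{81}\right) - 22515\right) = 21302 \left(- 86 \left(-3 + 9\right) - 22515\right) = 21302 \left(\left(-86\right) 6 - 22515\right) = 21302 \left(-516 - 22515\right) = 21302 \left(-23031\right) = -490606362$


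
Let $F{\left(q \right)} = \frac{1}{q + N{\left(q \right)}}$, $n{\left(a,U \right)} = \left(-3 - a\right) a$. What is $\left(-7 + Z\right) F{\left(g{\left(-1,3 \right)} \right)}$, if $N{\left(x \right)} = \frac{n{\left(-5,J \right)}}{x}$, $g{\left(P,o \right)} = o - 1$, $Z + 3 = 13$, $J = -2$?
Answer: $-1$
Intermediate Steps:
$Z = 10$ ($Z = -3 + 13 = 10$)
$g{\left(P,o \right)} = -1 + o$
$n{\left(a,U \right)} = a \left(-3 - a\right)$
$N{\left(x \right)} = - \frac{10}{x}$ ($N{\left(x \right)} = \frac{\left(-1\right) \left(-5\right) \left(3 - 5\right)}{x} = \frac{\left(-1\right) \left(-5\right) \left(-2\right)}{x} = - \frac{10}{x}$)
$F{\left(q \right)} = \frac{1}{q - \frac{10}{q}}$
$\left(-7 + Z\right) F{\left(g{\left(-1,3 \right)} \right)} = \left(-7 + 10\right) \frac{-1 + 3}{-10 + \left(-1 + 3\right)^{2}} = 3 \frac{2}{-10 + 2^{2}} = 3 \frac{2}{-10 + 4} = 3 \frac{2}{-6} = 3 \cdot 2 \left(- \frac{1}{6}\right) = 3 \left(- \frac{1}{3}\right) = -1$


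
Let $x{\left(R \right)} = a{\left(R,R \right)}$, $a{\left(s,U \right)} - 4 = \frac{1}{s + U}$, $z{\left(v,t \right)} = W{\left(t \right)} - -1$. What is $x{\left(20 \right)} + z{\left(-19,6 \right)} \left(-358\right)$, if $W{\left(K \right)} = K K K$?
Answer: $- \frac{3107279}{40} \approx -77682.0$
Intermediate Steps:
$W{\left(K \right)} = K^{3}$ ($W{\left(K \right)} = K^{2} K = K^{3}$)
$z{\left(v,t \right)} = 1 + t^{3}$ ($z{\left(v,t \right)} = t^{3} - -1 = t^{3} + 1 = 1 + t^{3}$)
$a{\left(s,U \right)} = 4 + \frac{1}{U + s}$ ($a{\left(s,U \right)} = 4 + \frac{1}{s + U} = 4 + \frac{1}{U + s}$)
$x{\left(R \right)} = \frac{1 + 8 R}{2 R}$ ($x{\left(R \right)} = \frac{1 + 4 R + 4 R}{R + R} = \frac{1 + 8 R}{2 R}$)
$x{\left(20 \right)} + z{\left(-19,6 \right)} \left(-358\right) = \left(4 + \frac{1}{2 \cdot 20}\right) + \left(1 + 6^{3}\right) \left(-358\right) = \left(4 + \frac{1}{2} \cdot \frac{1}{20}\right) + \left(1 + 216\right) \left(-358\right) = \left(4 + \frac{1}{40}\right) + 217 \left(-358\right) = \frac{161}{40} - 77686 = - \frac{3107279}{40}$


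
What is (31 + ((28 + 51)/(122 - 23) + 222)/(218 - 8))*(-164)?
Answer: -7808122/1485 ≈ -5258.0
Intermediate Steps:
(31 + ((28 + 51)/(122 - 23) + 222)/(218 - 8))*(-164) = (31 + (79/99 + 222)/210)*(-164) = (31 + (79*(1/99) + 222)*(1/210))*(-164) = (31 + (79/99 + 222)*(1/210))*(-164) = (31 + (22057/99)*(1/210))*(-164) = (31 + 3151/2970)*(-164) = (95221/2970)*(-164) = -7808122/1485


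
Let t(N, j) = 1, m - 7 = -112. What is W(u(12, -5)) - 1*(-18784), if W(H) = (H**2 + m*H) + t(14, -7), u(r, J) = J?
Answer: 19335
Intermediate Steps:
m = -105 (m = 7 - 112 = -105)
W(H) = 1 + H**2 - 105*H (W(H) = (H**2 - 105*H) + 1 = 1 + H**2 - 105*H)
W(u(12, -5)) - 1*(-18784) = (1 + (-5)**2 - 105*(-5)) - 1*(-18784) = (1 + 25 + 525) + 18784 = 551 + 18784 = 19335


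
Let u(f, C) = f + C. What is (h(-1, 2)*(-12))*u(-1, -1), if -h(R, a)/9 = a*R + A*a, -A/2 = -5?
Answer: -3888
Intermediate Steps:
A = 10 (A = -2*(-5) = 10)
h(R, a) = -90*a - 9*R*a (h(R, a) = -9*(a*R + 10*a) = -9*(R*a + 10*a) = -9*(10*a + R*a) = -90*a - 9*R*a)
u(f, C) = C + f
(h(-1, 2)*(-12))*u(-1, -1) = (-9*2*(10 - 1)*(-12))*(-1 - 1) = (-9*2*9*(-12))*(-2) = -162*(-12)*(-2) = 1944*(-2) = -3888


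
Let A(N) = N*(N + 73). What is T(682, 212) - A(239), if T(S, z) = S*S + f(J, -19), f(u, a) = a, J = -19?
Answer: 390537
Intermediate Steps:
T(S, z) = -19 + S² (T(S, z) = S*S - 19 = S² - 19 = -19 + S²)
A(N) = N*(73 + N)
T(682, 212) - A(239) = (-19 + 682²) - 239*(73 + 239) = (-19 + 465124) - 239*312 = 465105 - 1*74568 = 465105 - 74568 = 390537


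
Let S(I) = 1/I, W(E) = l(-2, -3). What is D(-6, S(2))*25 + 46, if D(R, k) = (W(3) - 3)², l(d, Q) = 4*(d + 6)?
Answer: 4271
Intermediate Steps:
l(d, Q) = 24 + 4*d (l(d, Q) = 4*(6 + d) = 24 + 4*d)
W(E) = 16 (W(E) = 24 + 4*(-2) = 24 - 8 = 16)
S(I) = 1/I
D(R, k) = 169 (D(R, k) = (16 - 3)² = 13² = 169)
D(-6, S(2))*25 + 46 = 169*25 + 46 = 4225 + 46 = 4271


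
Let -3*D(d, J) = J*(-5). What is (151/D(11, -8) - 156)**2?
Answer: 44796249/1600 ≈ 27998.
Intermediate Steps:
D(d, J) = 5*J/3 (D(d, J) = -J*(-5)/3 = -(-5)*J/3 = 5*J/3)
(151/D(11, -8) - 156)**2 = (151/(((5/3)*(-8))) - 156)**2 = (151/(-40/3) - 156)**2 = (151*(-3/40) - 156)**2 = (-453/40 - 156)**2 = (-6693/40)**2 = 44796249/1600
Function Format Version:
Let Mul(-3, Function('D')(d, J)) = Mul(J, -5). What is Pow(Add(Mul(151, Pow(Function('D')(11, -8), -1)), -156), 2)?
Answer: Rational(44796249, 1600) ≈ 27998.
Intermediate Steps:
Function('D')(d, J) = Mul(Rational(5, 3), J) (Function('D')(d, J) = Mul(Rational(-1, 3), Mul(J, -5)) = Mul(Rational(-1, 3), Mul(-5, J)) = Mul(Rational(5, 3), J))
Pow(Add(Mul(151, Pow(Function('D')(11, -8), -1)), -156), 2) = Pow(Add(Mul(151, Pow(Mul(Rational(5, 3), -8), -1)), -156), 2) = Pow(Add(Mul(151, Pow(Rational(-40, 3), -1)), -156), 2) = Pow(Add(Mul(151, Rational(-3, 40)), -156), 2) = Pow(Add(Rational(-453, 40), -156), 2) = Pow(Rational(-6693, 40), 2) = Rational(44796249, 1600)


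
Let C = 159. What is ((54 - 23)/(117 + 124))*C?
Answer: 4929/241 ≈ 20.452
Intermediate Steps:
((54 - 23)/(117 + 124))*C = ((54 - 23)/(117 + 124))*159 = (31/241)*159 = 4929/241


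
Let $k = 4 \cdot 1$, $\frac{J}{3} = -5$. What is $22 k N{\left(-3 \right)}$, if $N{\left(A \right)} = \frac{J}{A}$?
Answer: $440$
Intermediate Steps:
$J = -15$ ($J = 3 \left(-5\right) = -15$)
$N{\left(A \right)} = - \frac{15}{A}$
$k = 4$
$22 k N{\left(-3 \right)} = 22 \cdot 4 \left(- \frac{15}{-3}\right) = 88 \left(\left(-15\right) \left(- \frac{1}{3}\right)\right) = 88 \cdot 5 = 440$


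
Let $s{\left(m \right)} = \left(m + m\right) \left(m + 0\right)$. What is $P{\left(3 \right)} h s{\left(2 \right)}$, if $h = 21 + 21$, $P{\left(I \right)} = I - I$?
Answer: $0$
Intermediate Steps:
$P{\left(I \right)} = 0$
$s{\left(m \right)} = 2 m^{2}$ ($s{\left(m \right)} = 2 m m = 2 m^{2}$)
$h = 42$
$P{\left(3 \right)} h s{\left(2 \right)} = 0 \cdot 42 \cdot 2 \cdot 2^{2} = 0 \cdot 2 \cdot 4 = 0 \cdot 8 = 0$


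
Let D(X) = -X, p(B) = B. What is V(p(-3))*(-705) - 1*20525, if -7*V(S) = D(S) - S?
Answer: -139445/7 ≈ -19921.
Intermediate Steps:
V(S) = 2*S/7 (V(S) = -(-S - S)/7 = -(-2)*S/7 = 2*S/7)
V(p(-3))*(-705) - 1*20525 = ((2/7)*(-3))*(-705) - 1*20525 = -6/7*(-705) - 20525 = 4230/7 - 20525 = -139445/7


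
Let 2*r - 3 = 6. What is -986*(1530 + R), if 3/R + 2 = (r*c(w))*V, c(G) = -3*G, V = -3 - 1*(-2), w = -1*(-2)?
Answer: -37717458/25 ≈ -1.5087e+6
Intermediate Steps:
r = 9/2 (r = 3/2 + (½)*6 = 3/2 + 3 = 9/2 ≈ 4.5000)
w = 2
V = -1 (V = -3 + 2 = -1)
R = 3/25 (R = 3/(-2 + (9*(-3*2)/2)*(-1)) = 3/(-2 + ((9/2)*(-6))*(-1)) = 3/(-2 - 27*(-1)) = 3/(-2 + 27) = 3/25 ≈ 0.12000)
-986*(1530 + R) = -986*(1530 + 3/25) = -986*38253/25 = -37717458/25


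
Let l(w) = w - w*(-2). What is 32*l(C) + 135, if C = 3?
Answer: 423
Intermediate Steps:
l(w) = 3*w (l(w) = w - (-2)*w = w + 2*w = 3*w)
32*l(C) + 135 = 32*(3*3) + 135 = 32*9 + 135 = 288 + 135 = 423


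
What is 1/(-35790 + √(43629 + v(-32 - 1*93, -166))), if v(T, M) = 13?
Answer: -17895/640440229 - √43642/1280880458 ≈ -2.8105e-5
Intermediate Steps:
1/(-35790 + √(43629 + v(-32 - 1*93, -166))) = 1/(-35790 + √(43629 + 13)) = 1/(-35790 + √43642)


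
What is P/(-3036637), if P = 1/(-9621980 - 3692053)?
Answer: 1/40429885227021 ≈ 2.4734e-14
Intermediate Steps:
P = -1/13314033 (P = 1/(-13314033) = -1/13314033 ≈ -7.5109e-8)
P/(-3036637) = -1/13314033/(-3036637) = -1/13314033*(-1/3036637) = 1/40429885227021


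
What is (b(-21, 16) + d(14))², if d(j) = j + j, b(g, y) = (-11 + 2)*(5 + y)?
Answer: 25921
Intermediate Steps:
b(g, y) = -45 - 9*y (b(g, y) = -9*(5 + y) = -45 - 9*y)
d(j) = 2*j
(b(-21, 16) + d(14))² = ((-45 - 9*16) + 2*14)² = ((-45 - 144) + 28)² = (-189 + 28)² = (-161)² = 25921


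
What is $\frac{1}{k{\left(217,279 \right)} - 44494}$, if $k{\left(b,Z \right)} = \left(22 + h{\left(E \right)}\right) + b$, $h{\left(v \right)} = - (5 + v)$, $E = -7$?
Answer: $- \frac{1}{44253} \approx -2.2597 \cdot 10^{-5}$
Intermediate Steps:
$h{\left(v \right)} = -5 - v$
$k{\left(b,Z \right)} = 24 + b$ ($k{\left(b,Z \right)} = \left(22 - -2\right) + b = \left(22 + \left(-5 + 7\right)\right) + b = \left(22 + 2\right) + b = 24 + b$)
$\frac{1}{k{\left(217,279 \right)} - 44494} = \frac{1}{\left(24 + 217\right) - 44494} = \frac{1}{241 - 44494} = \frac{1}{-44253} = - \frac{1}{44253}$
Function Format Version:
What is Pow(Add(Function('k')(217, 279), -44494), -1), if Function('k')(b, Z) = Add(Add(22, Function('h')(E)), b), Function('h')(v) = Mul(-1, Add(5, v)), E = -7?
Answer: Rational(-1, 44253) ≈ -2.2597e-5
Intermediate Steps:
Function('h')(v) = Add(-5, Mul(-1, v))
Function('k')(b, Z) = Add(24, b) (Function('k')(b, Z) = Add(Add(22, Add(-5, Mul(-1, -7))), b) = Add(Add(22, Add(-5, 7)), b) = Add(Add(22, 2), b) = Add(24, b))
Pow(Add(Function('k')(217, 279), -44494), -1) = Pow(Add(Add(24, 217), -44494), -1) = Pow(Add(241, -44494), -1) = Pow(-44253, -1) = Rational(-1, 44253)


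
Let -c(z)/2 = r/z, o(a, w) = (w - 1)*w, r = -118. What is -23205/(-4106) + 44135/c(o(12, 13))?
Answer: 7068883185/242254 ≈ 29180.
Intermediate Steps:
o(a, w) = w*(-1 + w) (o(a, w) = (-1 + w)*w = w*(-1 + w))
c(z) = 236/z (c(z) = -(-236)/z = 236/z)
-23205/(-4106) + 44135/c(o(12, 13)) = -23205/(-4106) + 44135/((236/((13*(-1 + 13))))) = -23205*(-1/4106) + 44135/((236/((13*12)))) = 23205/4106 + 44135/((236/156)) = 23205/4106 + 44135/((236*(1/156))) = 23205/4106 + 44135/(59/39) = 23205/4106 + 44135*(39/59) = 23205/4106 + 1721265/59 = 7068883185/242254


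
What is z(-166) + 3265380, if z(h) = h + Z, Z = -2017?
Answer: 3263197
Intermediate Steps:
z(h) = -2017 + h (z(h) = h - 2017 = -2017 + h)
z(-166) + 3265380 = (-2017 - 166) + 3265380 = -2183 + 3265380 = 3263197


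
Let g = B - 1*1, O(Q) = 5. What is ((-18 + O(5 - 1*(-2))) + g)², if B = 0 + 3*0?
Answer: 196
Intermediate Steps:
B = 0 (B = 0 + 0 = 0)
g = -1 (g = 0 - 1*1 = 0 - 1 = -1)
((-18 + O(5 - 1*(-2))) + g)² = ((-18 + 5) - 1)² = (-13 - 1)² = (-14)² = 196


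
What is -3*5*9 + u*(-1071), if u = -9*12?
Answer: 115533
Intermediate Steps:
u = -108
-3*5*9 + u*(-1071) = -3*5*9 - 108*(-1071) = -15*9 + 115668 = -135 + 115668 = 115533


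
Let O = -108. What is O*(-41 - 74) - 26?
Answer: 12394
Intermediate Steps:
O*(-41 - 74) - 26 = -108*(-41 - 74) - 26 = -108*(-115) - 26 = 12420 - 26 = 12394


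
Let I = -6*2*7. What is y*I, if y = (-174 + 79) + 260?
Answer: -13860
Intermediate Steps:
I = -84 (I = -12*7 = -84)
y = 165 (y = -95 + 260 = 165)
y*I = 165*(-84) = -13860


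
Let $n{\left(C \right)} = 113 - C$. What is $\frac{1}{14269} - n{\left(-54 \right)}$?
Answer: $- \frac{2382922}{14269} \approx -167.0$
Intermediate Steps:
$\frac{1}{14269} - n{\left(-54 \right)} = \frac{1}{14269} - \left(113 - -54\right) = \frac{1}{14269} - \left(113 + 54\right) = \frac{1}{14269} - 167 = - \frac{2382922}{14269}$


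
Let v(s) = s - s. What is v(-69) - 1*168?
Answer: -168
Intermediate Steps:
v(s) = 0
v(-69) - 1*168 = 0 - 1*168 = 0 - 168 = -168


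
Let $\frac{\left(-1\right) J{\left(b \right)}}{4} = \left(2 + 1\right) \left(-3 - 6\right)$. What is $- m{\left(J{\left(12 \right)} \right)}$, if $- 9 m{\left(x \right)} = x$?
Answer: $12$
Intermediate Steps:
$J{\left(b \right)} = 108$ ($J{\left(b \right)} = - 4 \left(2 + 1\right) \left(-3 - 6\right) = - 4 \cdot 3 \left(-9\right) = \left(-4\right) \left(-27\right) = 108$)
$m{\left(x \right)} = - \frac{x}{9}$
$- m{\left(J{\left(12 \right)} \right)} = - \frac{\left(-1\right) 108}{9} = \left(-1\right) \left(-12\right) = 12$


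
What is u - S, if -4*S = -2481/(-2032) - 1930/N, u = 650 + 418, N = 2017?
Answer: 17510062385/16394176 ≈ 1068.1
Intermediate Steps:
u = 1068
S = -1082417/16394176 (S = -(-2481/(-2032) - 1930/2017)/4 = -(-2481*(-1/2032) - 1930*1/2017)/4 = -(2481/2032 - 1930/2017)/4 = -¼*1082417/4098544 = -1082417/16394176 ≈ -0.066025)
u - S = 1068 - 1*(-1082417/16394176) = 1068 + 1082417/16394176 = 17510062385/16394176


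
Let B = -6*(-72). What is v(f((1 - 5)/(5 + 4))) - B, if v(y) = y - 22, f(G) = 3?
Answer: -451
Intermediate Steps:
v(y) = -22 + y
B = 432
v(f((1 - 5)/(5 + 4))) - B = (-22 + 3) - 1*432 = -19 - 432 = -451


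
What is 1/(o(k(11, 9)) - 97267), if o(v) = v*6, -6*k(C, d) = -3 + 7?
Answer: -1/97271 ≈ -1.0281e-5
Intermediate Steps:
k(C, d) = -⅔ (k(C, d) = -(-3 + 7)/6 = -⅙*4 = -⅔)
o(v) = 6*v
1/(o(k(11, 9)) - 97267) = 1/(6*(-⅔) - 97267) = 1/(-4 - 97267) = 1/(-97271) = -1/97271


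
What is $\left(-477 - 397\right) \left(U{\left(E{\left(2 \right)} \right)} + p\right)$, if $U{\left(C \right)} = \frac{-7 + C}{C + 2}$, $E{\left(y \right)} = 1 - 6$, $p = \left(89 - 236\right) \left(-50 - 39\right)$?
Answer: $-11438038$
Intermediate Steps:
$p = 13083$ ($p = \left(-147\right) \left(-89\right) = 13083$)
$E{\left(y \right)} = -5$ ($E{\left(y \right)} = 1 - 6 = -5$)
$U{\left(C \right)} = \frac{-7 + C}{2 + C}$
$\left(-477 - 397\right) \left(U{\left(E{\left(2 \right)} \right)} + p\right) = \left(-477 - 397\right) \left(\frac{-7 - 5}{2 - 5} + 13083\right) = - 874 \left(\frac{1}{-3} \left(-12\right) + 13083\right) = - 874 \left(\left(- \frac{1}{3}\right) \left(-12\right) + 13083\right) = - 874 \left(4 + 13083\right) = \left(-874\right) 13087 = -11438038$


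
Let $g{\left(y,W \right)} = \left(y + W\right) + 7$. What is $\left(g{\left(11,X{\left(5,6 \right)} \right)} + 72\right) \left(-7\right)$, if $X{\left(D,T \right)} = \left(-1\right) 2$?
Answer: $-616$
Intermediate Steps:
$X{\left(D,T \right)} = -2$
$g{\left(y,W \right)} = 7 + W + y$ ($g{\left(y,W \right)} = \left(W + y\right) + 7 = 7 + W + y$)
$\left(g{\left(11,X{\left(5,6 \right)} \right)} + 72\right) \left(-7\right) = \left(\left(7 - 2 + 11\right) + 72\right) \left(-7\right) = \left(16 + 72\right) \left(-7\right) = 88 \left(-7\right) = -616$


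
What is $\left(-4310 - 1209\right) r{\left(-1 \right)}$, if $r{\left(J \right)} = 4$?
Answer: $-22076$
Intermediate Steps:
$\left(-4310 - 1209\right) r{\left(-1 \right)} = \left(-4310 - 1209\right) 4 = \left(-5519\right) 4 = -22076$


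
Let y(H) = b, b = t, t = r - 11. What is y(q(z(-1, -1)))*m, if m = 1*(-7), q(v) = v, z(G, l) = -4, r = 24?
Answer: -91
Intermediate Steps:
m = -7
t = 13 (t = 24 - 11 = 13)
b = 13
y(H) = 13
y(q(z(-1, -1)))*m = 13*(-7) = -91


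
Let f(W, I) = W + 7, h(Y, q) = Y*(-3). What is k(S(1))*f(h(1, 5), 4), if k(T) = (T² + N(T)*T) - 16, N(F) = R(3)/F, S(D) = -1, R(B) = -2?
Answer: -68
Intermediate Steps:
h(Y, q) = -3*Y
N(F) = -2/F
f(W, I) = 7 + W
k(T) = -18 + T² (k(T) = (T² + (-2/T)*T) - 16 = (T² - 2) - 16 = (-2 + T²) - 16 = -18 + T²)
k(S(1))*f(h(1, 5), 4) = (-18 + (-1)²)*(7 - 3*1) = (-18 + 1)*(7 - 3) = -17*4 = -68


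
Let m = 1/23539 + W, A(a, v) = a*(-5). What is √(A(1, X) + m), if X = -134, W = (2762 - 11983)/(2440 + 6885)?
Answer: I*√11541807877654443/43900235 ≈ 2.4472*I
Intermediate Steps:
W = -9221/9325 ≈ -0.98885
A(a, v) = -5*a
m = -217043794/219501175 (m = 1/23539 - 9221/9325 = -217043794/219501175 ≈ -0.98880)
√(A(1, X) + m) = √(-5*1 - 217043794/219501175) = √(-5 - 217043794/219501175) = √(-1314549669/219501175) = I*√11541807877654443/43900235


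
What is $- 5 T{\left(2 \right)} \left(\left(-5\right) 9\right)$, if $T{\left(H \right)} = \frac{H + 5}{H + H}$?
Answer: $\frac{1575}{4} \approx 393.75$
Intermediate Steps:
$T{\left(H \right)} = \frac{5 + H}{2 H}$
$- 5 T{\left(2 \right)} \left(\left(-5\right) 9\right) = - 5 \frac{5 + 2}{2 \cdot 2} \left(\left(-5\right) 9\right) = - 5 \cdot \frac{1}{2} \cdot \frac{1}{2} \cdot 7 \left(-45\right) = \left(-5\right) \frac{7}{4} \left(-45\right) = \left(- \frac{35}{4}\right) \left(-45\right) = \frac{1575}{4}$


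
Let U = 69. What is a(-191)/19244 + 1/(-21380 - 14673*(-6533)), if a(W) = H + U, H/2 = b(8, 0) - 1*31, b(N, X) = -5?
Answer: -706583503/4532621087756 ≈ -0.00015589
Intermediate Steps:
H = -72 (H = 2*(-5 - 1*31) = 2*(-5 - 31) = 2*(-36) = -72)
a(W) = -3 (a(W) = -72 + 69 = -3)
a(-191)/19244 + 1/(-21380 - 14673*(-6533)) = -3/19244 + 1/(-21380 - 14673*(-6533)) = -3*1/19244 - 1/6533/(-36053) = -3/19244 - 1/36053*(-1/6533) = -3/19244 + 1/235534249 = -706583503/4532621087756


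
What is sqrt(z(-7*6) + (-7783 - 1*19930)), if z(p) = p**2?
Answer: I*sqrt(25949) ≈ 161.09*I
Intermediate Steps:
sqrt(z(-7*6) + (-7783 - 1*19930)) = sqrt((-7*6)**2 + (-7783 - 1*19930)) = sqrt((-42)**2 + (-7783 - 19930)) = sqrt(1764 - 27713) = sqrt(-25949) = I*sqrt(25949)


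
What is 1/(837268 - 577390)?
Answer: 1/259878 ≈ 3.8480e-6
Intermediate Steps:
1/(837268 - 577390) = 1/259878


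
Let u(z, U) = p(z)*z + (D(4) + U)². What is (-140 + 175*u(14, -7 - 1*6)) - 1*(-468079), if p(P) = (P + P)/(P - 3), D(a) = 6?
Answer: 5310254/11 ≈ 4.8275e+5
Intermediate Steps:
p(P) = 2*P/(-3 + P) (p(P) = (2*P)/(-3 + P) = 2*P/(-3 + P))
u(z, U) = (6 + U)² + 2*z²/(-3 + z) (u(z, U) = (2*z/(-3 + z))*z + (6 + U)² = 2*z²/(-3 + z) + (6 + U)² = (6 + U)² + 2*z²/(-3 + z))
(-140 + 175*u(14, -7 - 1*6)) - 1*(-468079) = (-140 + 175*((2*14² + (6 + (-7 - 1*6))²*(-3 + 14))/(-3 + 14))) - 1*(-468079) = (-140 + 175*((2*196 + (6 + (-7 - 6))²*11)/11)) + 468079 = (-140 + 175*((392 + (6 - 13)²*11)/11)) + 468079 = (-140 + 175*((392 + (-7)²*11)/11)) + 468079 = (-140 + 175*((392 + 49*11)/11)) + 468079 = (-140 + 175*((392 + 539)/11)) + 468079 = (-140 + 175*((1/11)*931)) + 468079 = (-140 + 175*(931/11)) + 468079 = (-140 + 162925/11) + 468079 = 161385/11 + 468079 = 5310254/11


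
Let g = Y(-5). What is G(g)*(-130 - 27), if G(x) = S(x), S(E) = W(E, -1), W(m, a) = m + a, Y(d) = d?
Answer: 942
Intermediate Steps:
g = -5
W(m, a) = a + m
S(E) = -1 + E
G(x) = -1 + x
G(g)*(-130 - 27) = (-1 - 5)*(-130 - 27) = -6*(-157) = 942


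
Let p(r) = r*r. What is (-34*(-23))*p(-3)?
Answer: 7038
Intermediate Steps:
p(r) = r**2
(-34*(-23))*p(-3) = -34*(-23)*(-3)**2 = 782*9 = 7038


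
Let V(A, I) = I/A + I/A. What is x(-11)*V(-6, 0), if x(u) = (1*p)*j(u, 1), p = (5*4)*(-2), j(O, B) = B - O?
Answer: 0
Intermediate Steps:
p = -40 (p = 20*(-2) = -40)
V(A, I) = 2*I/A
x(u) = -40 + 40*u (x(u) = (1*(-40))*(1 - u) = -40*(1 - u) = -40 + 40*u)
x(-11)*V(-6, 0) = (-40 + 40*(-11))*(2*0/(-6)) = (-40 - 440)*(2*0*(-⅙)) = -480*0 = 0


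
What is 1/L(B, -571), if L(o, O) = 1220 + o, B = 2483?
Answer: 1/3703 ≈ 0.00027005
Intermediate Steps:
1/L(B, -571) = 1/(1220 + 2483) = 1/3703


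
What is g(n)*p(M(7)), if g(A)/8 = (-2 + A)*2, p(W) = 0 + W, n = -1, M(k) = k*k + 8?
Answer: -2736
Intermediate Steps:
M(k) = 8 + k**2 (M(k) = k**2 + 8 = 8 + k**2)
p(W) = W
g(A) = -32 + 16*A (g(A) = 8*((-2 + A)*2) = 8*(-4 + 2*A) = -32 + 16*A)
g(n)*p(M(7)) = (-32 + 16*(-1))*(8 + 7**2) = (-32 - 16)*(8 + 49) = -48*57 = -2736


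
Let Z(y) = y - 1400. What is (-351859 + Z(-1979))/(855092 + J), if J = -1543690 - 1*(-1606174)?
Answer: -177619/458788 ≈ -0.38715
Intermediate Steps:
Z(y) = -1400 + y
J = 62484 (J = -1543690 + 1606174 = 62484)
(-351859 + Z(-1979))/(855092 + J) = (-351859 + (-1400 - 1979))/(855092 + 62484) = (-351859 - 3379)/917576 = -355238*1/917576 = -177619/458788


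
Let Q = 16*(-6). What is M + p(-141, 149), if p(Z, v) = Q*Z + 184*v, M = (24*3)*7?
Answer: 41456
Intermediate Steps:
Q = -96
M = 504 (M = 72*7 = 504)
p(Z, v) = -96*Z + 184*v
M + p(-141, 149) = 504 + (-96*(-141) + 184*149) = 504 + (13536 + 27416) = 504 + 40952 = 41456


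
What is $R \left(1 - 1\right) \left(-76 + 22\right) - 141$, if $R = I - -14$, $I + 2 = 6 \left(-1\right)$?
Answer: $-141$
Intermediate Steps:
$I = -8$ ($I = -2 + 6 \left(-1\right) = -2 - 6 = -8$)
$R = 6$ ($R = -8 - -14 = -8 + 14 = 6$)
$R \left(1 - 1\right) \left(-76 + 22\right) - 141 = 6 \left(1 - 1\right) \left(-76 + 22\right) - 141 = 6 \cdot 0 \left(-54\right) - 141 = 6 \cdot 0 - 141 = 0 - 141 = -141$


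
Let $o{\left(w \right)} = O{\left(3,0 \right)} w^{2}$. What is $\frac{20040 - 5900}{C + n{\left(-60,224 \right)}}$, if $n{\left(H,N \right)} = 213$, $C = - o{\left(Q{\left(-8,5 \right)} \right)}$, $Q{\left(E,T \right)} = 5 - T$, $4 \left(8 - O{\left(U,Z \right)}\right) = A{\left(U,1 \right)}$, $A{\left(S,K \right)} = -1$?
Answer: $\frac{14140}{213} \approx 66.385$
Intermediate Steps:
$O{\left(U,Z \right)} = \frac{33}{4}$ ($O{\left(U,Z \right)} = 8 - - \frac{1}{4} = 8 + \frac{1}{4} = \frac{33}{4}$)
$o{\left(w \right)} = \frac{33 w^{2}}{4}$
$C = 0$ ($C = - \frac{33 \left(5 - 5\right)^{2}}{4} = - \frac{33 \cdot 0^{2}}{4} = - \frac{33 \cdot 0}{4} = \left(-1\right) 0 = 0$)
$\frac{20040 - 5900}{C + n{\left(-60,224 \right)}} = \frac{20040 - 5900}{0 + 213} = \frac{14140}{213}$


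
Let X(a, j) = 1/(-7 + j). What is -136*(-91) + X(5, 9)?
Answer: 24753/2 ≈ 12377.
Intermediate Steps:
-136*(-91) + X(5, 9) = -136*(-91) + 1/(-7 + 9) = 12376 + 1/2 = 12376 + ½ = 24753/2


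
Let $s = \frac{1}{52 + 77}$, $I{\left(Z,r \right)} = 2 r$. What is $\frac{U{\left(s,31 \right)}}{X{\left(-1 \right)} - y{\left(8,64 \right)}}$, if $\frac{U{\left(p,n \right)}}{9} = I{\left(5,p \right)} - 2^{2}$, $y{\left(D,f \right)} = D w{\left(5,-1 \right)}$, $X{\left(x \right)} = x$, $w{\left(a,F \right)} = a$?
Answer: $\frac{1542}{1763} \approx 0.87465$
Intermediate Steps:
$y{\left(D,f \right)} = 5 D$ ($y{\left(D,f \right)} = D 5 = 5 D$)
$s = \frac{1}{129} \approx 0.0077519$
$U{\left(p,n \right)} = -36 + 18 p$ ($U{\left(p,n \right)} = 9 \left(2 p - 2^{2}\right) = 9 \left(2 p - 4\right) = 9 \left(-4 + 2 p\right) = -36 + 18 p$)
$\frac{U{\left(s,31 \right)}}{X{\left(-1 \right)} - y{\left(8,64 \right)}} = \frac{-36 + 18 \cdot \frac{1}{129}}{-1 - 5 \cdot 8} = \frac{-36 + \frac{6}{43}}{-1 - 40} = - \frac{1542}{43 \left(-1 - 40\right)} = - \frac{1542}{43 \left(-41\right)} = \left(- \frac{1542}{43}\right) \left(- \frac{1}{41}\right) = \frac{1542}{1763}$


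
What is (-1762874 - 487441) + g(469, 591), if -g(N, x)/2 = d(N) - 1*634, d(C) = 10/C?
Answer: -1054803063/469 ≈ -2.2490e+6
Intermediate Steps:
g(N, x) = 1268 - 20/N (g(N, x) = -2*(10/N - 1*634) = -2*(10/N - 634) = -2*(-634 + 10/N) = 1268 - 20/N)
(-1762874 - 487441) + g(469, 591) = (-1762874 - 487441) + (1268 - 20/469) = -2250315 + (1268 - 20*1/469) = -2250315 + (1268 - 20/469) = -2250315 + 594672/469 = -1054803063/469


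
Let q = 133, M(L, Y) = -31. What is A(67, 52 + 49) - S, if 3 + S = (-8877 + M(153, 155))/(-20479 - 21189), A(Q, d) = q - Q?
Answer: 716546/10417 ≈ 68.786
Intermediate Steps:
A(Q, d) = 133 - Q
S = -29024/10417 (S = -3 + (-8877 - 31)/(-20479 - 21189) = -3 - 8908/(-41668) = -3 - 8908*(-1/41668) = -3 + 2227/10417 = -29024/10417 ≈ -2.7862)
A(67, 52 + 49) - S = (133 - 1*67) - 1*(-29024/10417) = (133 - 67) + 29024/10417 = 66 + 29024/10417 = 716546/10417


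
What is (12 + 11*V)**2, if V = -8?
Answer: 5776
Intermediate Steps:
(12 + 11*V)**2 = (12 + 11*(-8))**2 = (12 - 88)**2 = (-76)**2 = 5776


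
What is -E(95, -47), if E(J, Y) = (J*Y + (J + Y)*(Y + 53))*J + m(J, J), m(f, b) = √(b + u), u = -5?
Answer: 396815 - 3*√10 ≈ 3.9681e+5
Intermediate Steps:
m(f, b) = √(-5 + b) (m(f, b) = √(b - 5) = √(-5 + b))
E(J, Y) = √(-5 + J) + J*(J*Y + (53 + Y)*(J + Y)) (E(J, Y) = (J*Y + (J + Y)*(Y + 53))*J + √(-5 + J) = (J*Y + (J + Y)*(53 + Y))*J + √(-5 + J) = (J*Y + (53 + Y)*(J + Y))*J + √(-5 + J) = J*(J*Y + (53 + Y)*(J + Y)) + √(-5 + J) = √(-5 + J) + J*(J*Y + (53 + Y)*(J + Y)))
-E(95, -47) = -(√(-5 + 95) + 53*95² + 95*(-47)² + 2*(-47)*95² + 53*95*(-47)) = -(√90 + 53*9025 + 95*2209 + 2*(-47)*9025 - 236645) = -(3*√10 + 478325 + 209855 - 848350 - 236645) = -(-396815 + 3*√10) = 396815 - 3*√10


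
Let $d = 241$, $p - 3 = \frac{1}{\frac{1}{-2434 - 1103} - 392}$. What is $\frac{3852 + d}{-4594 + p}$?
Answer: $- \frac{5674964965}{6365447992} \approx -0.89153$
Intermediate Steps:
$p = \frac{4155978}{1386505}$ ($p = 3 + \frac{1}{\frac{1}{-2434 - 1103} - 392} = 3 + \frac{1}{\frac{1}{-3537} - 392} = 3 + \frac{1}{- \frac{1}{3537} - 392} = 3 + \frac{1}{- \frac{1386505}{3537}} = 3 - \frac{3537}{1386505} = \frac{4155978}{1386505} \approx 2.9974$)
$\frac{3852 + d}{-4594 + p} = \frac{3852 + 241}{-4594 + \frac{4155978}{1386505}} = \frac{4093}{- \frac{6365447992}{1386505}} = 4093 \left(- \frac{1386505}{6365447992}\right) = - \frac{5674964965}{6365447992}$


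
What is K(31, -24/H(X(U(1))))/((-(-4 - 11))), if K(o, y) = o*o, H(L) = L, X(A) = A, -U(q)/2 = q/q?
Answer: 961/15 ≈ 64.067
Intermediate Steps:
U(q) = -2 (U(q) = -2*q/q = -2*1 = -2)
K(o, y) = o²
K(31, -24/H(X(U(1))))/((-(-4 - 11))) = 31²/((-(-4 - 11))) = 961/((-1*(-15))) = 961/15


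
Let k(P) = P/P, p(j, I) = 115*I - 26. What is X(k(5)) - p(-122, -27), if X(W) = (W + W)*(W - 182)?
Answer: 2769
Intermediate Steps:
p(j, I) = -26 + 115*I
k(P) = 1
X(W) = 2*W*(-182 + W) (X(W) = (2*W)*(-182 + W) = 2*W*(-182 + W))
X(k(5)) - p(-122, -27) = 2*1*(-182 + 1) - (-26 + 115*(-27)) = 2*1*(-181) - (-26 - 3105) = -362 - 1*(-3131) = -362 + 3131 = 2769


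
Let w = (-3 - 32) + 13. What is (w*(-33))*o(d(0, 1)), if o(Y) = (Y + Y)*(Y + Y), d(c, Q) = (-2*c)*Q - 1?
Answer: 2904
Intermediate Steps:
w = -22 (w = -35 + 13 = -22)
d(c, Q) = -1 - 2*Q*c (d(c, Q) = -2*Q*c - 1 = -1 - 2*Q*c)
o(Y) = 4*Y² (o(Y) = (2*Y)*(2*Y) = 4*Y²)
(w*(-33))*o(d(0, 1)) = (-22*(-33))*(4*(-1 - 2*1*0)²) = 726*(4*(-1 + 0)²) = 726*(4*(-1)²) = 726*(4*1) = 726*4 = 2904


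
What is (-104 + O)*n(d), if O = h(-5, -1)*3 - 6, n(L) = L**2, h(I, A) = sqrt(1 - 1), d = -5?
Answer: -2750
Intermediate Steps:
h(I, A) = 0 (h(I, A) = sqrt(0) = 0)
O = -6 (O = 0*3 - 6 = 0 - 6 = -6)
(-104 + O)*n(d) = (-104 - 6)*(-5)**2 = -110*25 = -2750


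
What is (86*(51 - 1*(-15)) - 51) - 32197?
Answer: -26572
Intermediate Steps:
(86*(51 - 1*(-15)) - 51) - 32197 = (86*(51 + 15) - 51) - 32197 = (86*66 - 51) - 32197 = (5676 - 51) - 32197 = 5625 - 32197 = -26572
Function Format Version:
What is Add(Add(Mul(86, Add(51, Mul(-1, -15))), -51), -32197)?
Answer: -26572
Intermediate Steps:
Add(Add(Mul(86, Add(51, Mul(-1, -15))), -51), -32197) = Add(Add(Mul(86, Add(51, 15)), -51), -32197) = Add(Add(Mul(86, 66), -51), -32197) = Add(Add(5676, -51), -32197) = Add(5625, -32197) = -26572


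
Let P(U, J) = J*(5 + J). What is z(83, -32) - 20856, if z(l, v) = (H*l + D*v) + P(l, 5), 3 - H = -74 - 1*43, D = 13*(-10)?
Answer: -6686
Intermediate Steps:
D = -130
H = 120 (H = 3 - (-74 - 1*43) = 3 - (-74 - 43) = 3 - 1*(-117) = 3 + 117 = 120)
z(l, v) = 50 - 130*v + 120*l (z(l, v) = (120*l - 130*v) + 5*(5 + 5) = (-130*v + 120*l) + 5*10 = (-130*v + 120*l) + 50 = 50 - 130*v + 120*l)
z(83, -32) - 20856 = (50 - 130*(-32) + 120*83) - 20856 = (50 + 4160 + 9960) - 20856 = 14170 - 20856 = -6686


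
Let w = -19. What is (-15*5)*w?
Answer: 1425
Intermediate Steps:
(-15*5)*w = -15*5*(-19) = -75*(-19) = 1425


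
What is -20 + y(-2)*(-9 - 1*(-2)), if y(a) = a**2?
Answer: -48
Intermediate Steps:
-20 + y(-2)*(-9 - 1*(-2)) = -20 + (-2)**2*(-9 - 1*(-2)) = -20 + 4*(-9 + 2) = -20 + 4*(-7) = -20 - 28 = -48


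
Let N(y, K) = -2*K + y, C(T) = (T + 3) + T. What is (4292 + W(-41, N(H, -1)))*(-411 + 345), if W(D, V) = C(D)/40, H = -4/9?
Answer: -5662833/20 ≈ -2.8314e+5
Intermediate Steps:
C(T) = 3 + 2*T (C(T) = (3 + T) + T = 3 + 2*T)
H = -4/9 (H = -4*1/9 = -4/9 ≈ -0.44444)
N(y, K) = y - 2*K
W(D, V) = 3/40 + D/20 (W(D, V) = (3 + 2*D)/40 = (3 + 2*D)*(1/40) = 3/40 + D/20)
(4292 + W(-41, N(H, -1)))*(-411 + 345) = (4292 + (3/40 + (1/20)*(-41)))*(-411 + 345) = (4292 + (3/40 - 41/20))*(-66) = (4292 - 79/40)*(-66) = (171601/40)*(-66) = -5662833/20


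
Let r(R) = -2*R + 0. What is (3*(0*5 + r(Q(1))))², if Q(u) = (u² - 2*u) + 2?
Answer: 36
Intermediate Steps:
Q(u) = 2 + u² - 2*u
r(R) = -2*R
(3*(0*5 + r(Q(1))))² = (3*(0*5 - 2*(2 + 1² - 2*1)))² = (3*(0 - 2*(2 + 1 - 2)))² = (3*(0 - 2*1))² = (3*(0 - 2))² = (3*(-2))² = (-6)² = 36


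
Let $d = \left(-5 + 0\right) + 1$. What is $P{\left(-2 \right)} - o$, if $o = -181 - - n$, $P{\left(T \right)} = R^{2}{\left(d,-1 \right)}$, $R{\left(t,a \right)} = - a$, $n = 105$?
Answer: $77$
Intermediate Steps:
$d = -4$ ($d = -5 + 1 = -4$)
$P{\left(T \right)} = 1$ ($P{\left(T \right)} = \left(\left(-1\right) \left(-1\right)\right)^{2} = 1^{2} = 1$)
$o = -76$ ($o = -181 - \left(-1\right) 105 = -181 - -105 = -181 + 105 = -76$)
$P{\left(-2 \right)} - o = 1 - -76 = 1 + 76 = 77$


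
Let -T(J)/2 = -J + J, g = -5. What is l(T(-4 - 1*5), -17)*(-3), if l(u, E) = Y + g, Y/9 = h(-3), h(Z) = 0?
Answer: 15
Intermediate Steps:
Y = 0 (Y = 9*0 = 0)
T(J) = 0 (T(J) = -2*(-J + J) = -2*0 = 0)
l(u, E) = -5 (l(u, E) = 0 - 5 = -5)
l(T(-4 - 1*5), -17)*(-3) = -5*(-3) = 15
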